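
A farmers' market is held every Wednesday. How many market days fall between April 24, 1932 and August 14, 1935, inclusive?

173

April 24, 1932 is a Sunday.
From April 24, 1932 to August 14, 1935 is 1208 days inclusive.
1208 = 7 × 172 + 4, so there are 172 full weeks plus 4 extra days.
Each full week contributes one Wednesday: 172 so far.
The 4 extra days are Sun, Mon, Tue, Wed — 1 of them qualifies.
Total: 172 + 1 = 173.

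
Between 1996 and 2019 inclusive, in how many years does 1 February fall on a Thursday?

Day of week of February 1 in each year:
1996: Thu ✓, 1997: Sat, 1998: Sun, 1999: Mon, 2000: Tue, 2001: Thu ✓, 2002: Fri, 2003: Sat, 2004: Sun, 2005: Tue, 2006: Wed, 2007: Thu ✓, 2008: Fri, 2009: Sun, 2010: Mon, 2011: Tue, 2012: Wed, 2013: Fri, 2014: Sat, 2015: Sun, 2016: Mon, 2017: Wed, 2018: Thu ✓, 2019: Fri
Thursdays: 1996, 2001, 2007, 2018.

4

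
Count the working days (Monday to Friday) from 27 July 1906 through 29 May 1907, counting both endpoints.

27 July 1906 is a Friday.
From 27 July 1906 to 29 May 1907 is 307 days inclusive.
307 = 7 × 43 + 6, so there are 43 full weeks plus 6 extra days.
Each full week contributes 5 weekdays (Mon–Fri): 43 × 5 = 215.
The 6 extra days are Friday, Saturday, Sunday, Monday, Tuesday, Wednesday — 4 of them qualify.
Total: 215 + 4 = 219.

219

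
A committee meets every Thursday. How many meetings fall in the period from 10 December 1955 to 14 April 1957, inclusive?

10 December 1955 is a Saturday.
From 10 December 1955 to 14 April 1957 is 492 days inclusive.
492 = 7 × 70 + 2, so there are 70 full weeks plus 2 extra days.
Each full week contributes one Thursday: 70 so far.
The 2 extra days are Saturday, Sunday — none qualify.
Total: 70 + 0 = 70.

70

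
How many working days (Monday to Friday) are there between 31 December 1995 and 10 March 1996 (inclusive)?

31 December 1995 is a Sunday.
The range spans 71 days (inclusive of both endpoints).
71 = 7 × 10 + 1, so there are 10 full weeks plus 1 extra day.
Each full week contributes 5 weekdays (Mon–Fri): 10 × 5 = 50.
The 1 extra day is Sun — none qualify.
Total: 50 + 0 = 50.

50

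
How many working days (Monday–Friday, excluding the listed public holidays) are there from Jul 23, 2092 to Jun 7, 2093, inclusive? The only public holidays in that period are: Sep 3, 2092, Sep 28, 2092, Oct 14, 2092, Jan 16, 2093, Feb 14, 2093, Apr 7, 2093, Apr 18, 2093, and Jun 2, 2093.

Jul 23, 2092 is a Wednesday.
That's 320 days from start to end, counting both.
320 = 7 × 45 + 5, so there are 45 full weeks plus 5 extra days.
Each full week contributes 5 weekdays (Mon–Fri): 45 × 5 = 225.
The 5 extra days are Wednesday, Thursday, Friday, Saturday, Sunday — 3 of them qualify.
Total: 225 + 3 = 228.
Holidays: Sep 3, 2092 (Wed); Sep 28, 2092 (Sun); Oct 14, 2092 (Tue); Jan 16, 2093 (Fri); Feb 14, 2093 (Sat); Apr 7, 2093 (Tue); Apr 18, 2093 (Sat); Jun 2, 2093 (Tue).
5 of the 8 holidays fall on weekdays; the rest are weekends and were already excluded.
Business days: 228 − 5 = 223.

223 working days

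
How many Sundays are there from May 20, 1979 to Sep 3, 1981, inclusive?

May 20, 1979 is a Sunday.
That's 838 days from start to end, counting both.
838 = 7 × 119 + 5, so there are 119 full weeks plus 5 extra days.
Each full week contributes one Sunday: 119 so far.
The 5 extra days are Sunday, Monday, Tuesday, Wednesday, Thursday — 1 of them qualifies.
Total: 119 + 1 = 120.

120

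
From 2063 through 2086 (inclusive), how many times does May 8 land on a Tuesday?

4

Day of week of May 8 in each year:
2063: Tue ✓, 2064: Thu, 2065: Fri, 2066: Sat, 2067: Sun, 2068: Tue ✓, 2069: Wed, 2070: Thu, 2071: Fri, 2072: Sun, 2073: Mon, 2074: Tue ✓, 2075: Wed, 2076: Fri, 2077: Sat, 2078: Sun, 2079: Mon, 2080: Wed, 2081: Thu, 2082: Fri, 2083: Sat, 2084: Mon, 2085: Tue ✓, 2086: Wed
Tuesdays: 2063, 2068, 2074, 2085.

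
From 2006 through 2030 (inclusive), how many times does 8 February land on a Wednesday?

Day of week of February 8 in each year:
2006: Wed ✓, 2007: Thu, 2008: Fri, 2009: Sun, 2010: Mon, 2011: Tue, 2012: Wed ✓, 2013: Fri, 2014: Sat, 2015: Sun, 2016: Mon, 2017: Wed ✓, 2018: Thu, 2019: Fri, 2020: Sat, 2021: Mon, 2022: Tue, 2023: Wed ✓, 2024: Thu, 2025: Sat, 2026: Sun, 2027: Mon, 2028: Tue, 2029: Thu, 2030: Fri
Wednesdays: 2006, 2012, 2017, 2023.

4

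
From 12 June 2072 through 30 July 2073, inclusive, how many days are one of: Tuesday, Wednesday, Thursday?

12 June 2072 is a Sunday.
The range spans 414 days (inclusive of both endpoints).
414 = 7 × 59 + 1, so there are 59 full weeks plus 1 extra day.
Each full week contributes 3 days from the set (Tue, Wed, Thu): 59 × 3 = 177.
The 1 extra day is Sun — none qualify.
Total: 177 + 0 = 177.

177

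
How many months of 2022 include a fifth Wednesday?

4

A month has five Wednesdays exactly when Wednesday falls within its first (length − 28) days.
Jan: 31 days, starts Sat → 5 of Sat, Sun, Mon
Feb: 28 days, starts Tue → 5 of (none)
Mar: 31 days, starts Tue → 5 of Tue, Wed, Thu ✓
Apr: 30 days, starts Fri → 5 of Fri, Sat
May: 31 days, starts Sun → 5 of Sun, Mon, Tue
Jun: 30 days, starts Wed → 5 of Wed, Thu ✓
Jul: 31 days, starts Fri → 5 of Fri, Sat, Sun
Aug: 31 days, starts Mon → 5 of Mon, Tue, Wed ✓
Sep: 30 days, starts Thu → 5 of Thu, Fri
Oct: 31 days, starts Sat → 5 of Sat, Sun, Mon
Nov: 30 days, starts Tue → 5 of Tue, Wed ✓
Dec: 31 days, starts Thu → 5 of Thu, Fri, Sat
Months with five Wednesdays: Mar, Jun, Aug, Nov.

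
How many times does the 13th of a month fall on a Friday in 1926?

The 13th falls on a Friday when the month's 13th has weekday Fri.
Jan 13 is Wed; Feb 13 is Sat; Mar 13 is Sat; Apr 13 is Tue; May 13 is Thu; Jun 13 is Sun; Jul 13 is Tue; Aug 13 is Fri ✓; Sep 13 is Mon; Oct 13 is Wed; Nov 13 is Sat; Dec 13 is Mon.
Friday the 13ths: Aug.

1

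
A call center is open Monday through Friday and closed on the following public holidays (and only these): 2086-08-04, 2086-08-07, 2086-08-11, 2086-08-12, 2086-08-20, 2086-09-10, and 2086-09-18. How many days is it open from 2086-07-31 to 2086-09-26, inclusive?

2086-07-31 is a Wednesday.
From 2086-07-31 to 2086-09-26 is 58 days inclusive.
58 = 7 × 8 + 2, so there are 8 full weeks plus 2 extra days.
Each full week contributes 5 weekdays (Mon–Fri): 8 × 5 = 40.
The 2 extra days are Wed, Thu — 2 of them qualify.
Total: 40 + 2 = 42.
Holidays: 2086-08-04 (Sun); 2086-08-07 (Wed); 2086-08-11 (Sun); 2086-08-12 (Mon); 2086-08-20 (Tue); 2086-09-10 (Tue); 2086-09-18 (Wed).
5 of the 7 holidays fall on weekdays; the rest are weekends and were already excluded.
Business days: 42 − 5 = 37.

37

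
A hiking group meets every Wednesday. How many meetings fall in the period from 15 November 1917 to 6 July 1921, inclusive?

15 November 1917 is a Thursday.
The range spans 1330 days (inclusive of both endpoints).
1330 = 7 × 190, so the span is exactly 190 full weeks.
Each full week contributes one Wednesday: 190 so far.
Total: 190.

190 Wednesdays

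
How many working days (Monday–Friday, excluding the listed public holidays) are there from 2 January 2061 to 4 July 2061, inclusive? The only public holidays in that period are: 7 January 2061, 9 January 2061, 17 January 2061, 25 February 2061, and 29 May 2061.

2 January 2061 is a Sunday.
The range spans 184 days (inclusive of both endpoints).
184 = 7 × 26 + 2, so there are 26 full weeks plus 2 extra days.
Each full week contributes 5 weekdays (Mon–Fri): 26 × 5 = 130.
The 2 extra days are Sunday, Monday — 1 of them qualifies.
Total: 130 + 1 = 131.
Holidays: 7 January 2061 (Fri); 9 January 2061 (Sun); 17 January 2061 (Mon); 25 February 2061 (Fri); 29 May 2061 (Sun).
3 of the 5 holidays fall on weekdays; the rest are weekends and were already excluded.
Business days: 131 − 3 = 128.

128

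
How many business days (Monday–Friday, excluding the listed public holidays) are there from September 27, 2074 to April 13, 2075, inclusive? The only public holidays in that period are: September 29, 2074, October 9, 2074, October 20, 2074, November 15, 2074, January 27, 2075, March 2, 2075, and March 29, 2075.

September 27, 2074 is a Thursday.
That's 199 days from start to end, counting both.
199 = 7 × 28 + 3, so there are 28 full weeks plus 3 extra days.
Each full week contributes 5 weekdays (Mon–Fri): 28 × 5 = 140.
The 3 extra days are Thu, Fri, Sat — 2 of them qualify.
Total: 140 + 2 = 142.
Holidays: September 29, 2074 (Sat); October 9, 2074 (Tue); October 20, 2074 (Sat); November 15, 2074 (Thu); January 27, 2075 (Sun); March 2, 2075 (Sat); March 29, 2075 (Fri).
3 of the 7 holidays fall on weekdays; the rest are weekends and were already excluded.
Business days: 142 − 3 = 139.

139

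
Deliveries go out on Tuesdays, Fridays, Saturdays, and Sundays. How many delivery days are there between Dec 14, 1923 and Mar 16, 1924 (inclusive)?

Dec 14, 1923 is a Friday.
From Dec 14, 1923 to Mar 16, 1924 is 94 days inclusive.
94 = 7 × 13 + 3, so there are 13 full weeks plus 3 extra days.
Each full week contributes 4 days from the set (Tue, Fri, Sat, Sun): 13 × 4 = 52.
The 3 extra days are Fri, Sat, Sun — 3 of them qualify.
Total: 52 + 3 = 55.

55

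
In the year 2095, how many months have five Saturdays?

5

A month has five Saturdays exactly when Saturday falls within its first (length − 28) days.
Jan: 31 days, starts Sat → 5 of Sat, Sun, Mon ✓
Feb: 28 days, starts Tue → 5 of (none)
Mar: 31 days, starts Tue → 5 of Tue, Wed, Thu
Apr: 30 days, starts Fri → 5 of Fri, Sat ✓
May: 31 days, starts Sun → 5 of Sun, Mon, Tue
Jun: 30 days, starts Wed → 5 of Wed, Thu
Jul: 31 days, starts Fri → 5 of Fri, Sat, Sun ✓
Aug: 31 days, starts Mon → 5 of Mon, Tue, Wed
Sep: 30 days, starts Thu → 5 of Thu, Fri
Oct: 31 days, starts Sat → 5 of Sat, Sun, Mon ✓
Nov: 30 days, starts Tue → 5 of Tue, Wed
Dec: 31 days, starts Thu → 5 of Thu, Fri, Sat ✓
Months with five Saturdays: Jan, Apr, Jul, Oct, Dec.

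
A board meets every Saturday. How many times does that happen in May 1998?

May 1, 1998 is a Friday.
The range spans 31 days (inclusive of both endpoints).
31 = 7 × 4 + 3, so there are 4 full weeks plus 3 extra days.
Each full week contributes one Saturday: 4 so far.
The 3 extra days are Friday, Saturday, Sunday — 1 of them qualifies.
Total: 4 + 1 = 5.

5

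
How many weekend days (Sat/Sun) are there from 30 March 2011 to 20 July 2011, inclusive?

30 March 2011 is a Wednesday.
The range spans 113 days (inclusive of both endpoints).
113 = 7 × 16 + 1, so there are 16 full weeks plus 1 extra day.
Each full week contributes 2 weekend days (Sat, Sun): 16 × 2 = 32.
The 1 extra day is Wednesday — none qualify.
Total: 32 + 0 = 32.

32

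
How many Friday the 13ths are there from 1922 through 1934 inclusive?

24

Friday-the-13ths by year:
1922: Jan, Oct
1923: Apr, Jul
1924: Jun
1925: Feb, Mar, Nov
1926: Aug
1927: May
1928: Jan, Apr, Jul
1929: Sep, Dec
1930: Jun
1931: Feb, Mar, Nov
1932: May
1933: Jan, Oct
1934: Apr, Jul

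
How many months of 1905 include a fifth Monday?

A month has five Mondays exactly when Monday falls within its first (length − 28) days.
Jan: 31 days, starts Sun → 5 of Sun, Mon, Tue ✓
Feb: 28 days, starts Wed → 5 of (none)
Mar: 31 days, starts Wed → 5 of Wed, Thu, Fri
Apr: 30 days, starts Sat → 5 of Sat, Sun
May: 31 days, starts Mon → 5 of Mon, Tue, Wed ✓
Jun: 30 days, starts Thu → 5 of Thu, Fri
Jul: 31 days, starts Sat → 5 of Sat, Sun, Mon ✓
Aug: 31 days, starts Tue → 5 of Tue, Wed, Thu
Sep: 30 days, starts Fri → 5 of Fri, Sat
Oct: 31 days, starts Sun → 5 of Sun, Mon, Tue ✓
Nov: 30 days, starts Wed → 5 of Wed, Thu
Dec: 31 days, starts Fri → 5 of Fri, Sat, Sun
Months with five Mondays: Jan, May, Jul, Oct.

4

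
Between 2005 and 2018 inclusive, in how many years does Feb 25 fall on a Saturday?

Day of week of February 25 in each year:
2005: Fri, 2006: Sat ✓, 2007: Sun, 2008: Mon, 2009: Wed, 2010: Thu, 2011: Fri, 2012: Sat ✓, 2013: Mon, 2014: Tue, 2015: Wed, 2016: Thu, 2017: Sat ✓, 2018: Sun
Saturdays: 2006, 2012, 2017.

3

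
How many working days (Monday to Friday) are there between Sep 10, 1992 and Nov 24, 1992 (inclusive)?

54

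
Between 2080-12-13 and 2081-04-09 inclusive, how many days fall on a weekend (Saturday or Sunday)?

34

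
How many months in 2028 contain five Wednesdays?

A month has five Wednesdays exactly when Wednesday falls within its first (length − 28) days.
Jan: 31 days, starts Sat → 5 of Sat, Sun, Mon
Feb: 29 days, starts Tue → 5 of Tue
Mar: 31 days, starts Wed → 5 of Wed, Thu, Fri ✓
Apr: 30 days, starts Sat → 5 of Sat, Sun
May: 31 days, starts Mon → 5 of Mon, Tue, Wed ✓
Jun: 30 days, starts Thu → 5 of Thu, Fri
Jul: 31 days, starts Sat → 5 of Sat, Sun, Mon
Aug: 31 days, starts Tue → 5 of Tue, Wed, Thu ✓
Sep: 30 days, starts Fri → 5 of Fri, Sat
Oct: 31 days, starts Sun → 5 of Sun, Mon, Tue
Nov: 30 days, starts Wed → 5 of Wed, Thu ✓
Dec: 31 days, starts Fri → 5 of Fri, Sat, Sun
Months with five Wednesdays: Mar, May, Aug, Nov.

4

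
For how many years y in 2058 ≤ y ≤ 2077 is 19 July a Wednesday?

Day of week of July 19 in each year:
2058: Fri, 2059: Sat, 2060: Mon, 2061: Tue, 2062: Wed ✓, 2063: Thu, 2064: Sat, 2065: Sun, 2066: Mon, 2067: Tue, 2068: Thu, 2069: Fri, 2070: Sat, 2071: Sun, 2072: Tue, 2073: Wed ✓, 2074: Thu, 2075: Fri, 2076: Sun, 2077: Mon
Wednesdays: 2062, 2073.

2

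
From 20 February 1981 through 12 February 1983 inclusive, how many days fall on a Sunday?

103 Sundays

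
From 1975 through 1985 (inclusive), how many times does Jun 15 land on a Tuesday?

2

Day of week of June 15 in each year:
1975: Sun, 1976: Tue ✓, 1977: Wed, 1978: Thu, 1979: Fri, 1980: Sun, 1981: Mon, 1982: Tue ✓, 1983: Wed, 1984: Fri, 1985: Sat
Tuesdays: 1976, 1982.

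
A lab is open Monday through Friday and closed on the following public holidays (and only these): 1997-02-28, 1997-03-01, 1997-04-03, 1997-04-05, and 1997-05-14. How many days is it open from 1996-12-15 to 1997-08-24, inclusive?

1996-12-15 is a Sunday.
That's 253 days from start to end, counting both.
253 = 7 × 36 + 1, so there are 36 full weeks plus 1 extra day.
Each full week contributes 5 weekdays (Mon–Fri): 36 × 5 = 180.
The 1 extra day is Sun — none qualify.
Total: 180 + 0 = 180.
Holidays: 1997-02-28 (Fri); 1997-03-01 (Sat); 1997-04-03 (Thu); 1997-04-05 (Sat); 1997-05-14 (Wed).
3 of the 5 holidays fall on weekdays; the rest are weekends and were already excluded.
Business days: 180 − 3 = 177.

177 working days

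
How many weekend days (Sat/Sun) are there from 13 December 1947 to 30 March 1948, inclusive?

32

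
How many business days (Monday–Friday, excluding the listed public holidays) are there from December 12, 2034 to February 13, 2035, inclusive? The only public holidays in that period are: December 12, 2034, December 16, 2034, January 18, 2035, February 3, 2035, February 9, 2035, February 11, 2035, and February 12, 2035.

42 business days

December 12, 2034 is a Tuesday.
From December 12, 2034 to February 13, 2035 is 64 days inclusive.
64 = 7 × 9 + 1, so there are 9 full weeks plus 1 extra day.
Each full week contributes 5 weekdays (Mon–Fri): 9 × 5 = 45.
The 1 extra day is Tue — 1 of them qualifies.
Total: 45 + 1 = 46.
Holidays: December 12, 2034 (Tue); December 16, 2034 (Sat); January 18, 2035 (Thu); February 3, 2035 (Sat); February 9, 2035 (Fri); February 11, 2035 (Sun); February 12, 2035 (Mon).
4 of the 7 holidays fall on weekdays; the rest are weekends and were already excluded.
Business days: 46 − 4 = 42.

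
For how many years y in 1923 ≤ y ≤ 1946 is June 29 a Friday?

Day of week of June 29 in each year:
1923: Fri ✓, 1924: Sun, 1925: Mon, 1926: Tue, 1927: Wed, 1928: Fri ✓, 1929: Sat, 1930: Sun, 1931: Mon, 1932: Wed, 1933: Thu, 1934: Fri ✓, 1935: Sat, 1936: Mon, 1937: Tue, 1938: Wed, 1939: Thu, 1940: Sat, 1941: Sun, 1942: Mon, 1943: Tue, 1944: Thu, 1945: Fri ✓, 1946: Sat
Fridays: 1923, 1928, 1934, 1945.

4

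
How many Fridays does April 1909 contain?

5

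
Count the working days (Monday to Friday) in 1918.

1 January 1918 is a Tuesday.
The range spans 365 days (inclusive of both endpoints).
365 = 7 × 52 + 1, so there are 52 full weeks plus 1 extra day.
Each full week contributes 5 weekdays (Mon–Fri): 52 × 5 = 260.
The 1 extra day is Tue — 1 of them qualifies.
Total: 260 + 1 = 261.

261 weekdays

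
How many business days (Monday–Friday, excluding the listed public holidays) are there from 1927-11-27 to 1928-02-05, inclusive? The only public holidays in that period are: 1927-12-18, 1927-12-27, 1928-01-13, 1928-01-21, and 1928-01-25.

47 business days

1927-11-27 is a Sunday.
The range spans 71 days (inclusive of both endpoints).
71 = 7 × 10 + 1, so there are 10 full weeks plus 1 extra day.
Each full week contributes 5 weekdays (Mon–Fri): 10 × 5 = 50.
The 1 extra day is Sun — none qualify.
Total: 50 + 0 = 50.
Holidays: 1927-12-18 (Sun); 1927-12-27 (Tue); 1928-01-13 (Fri); 1928-01-21 (Sat); 1928-01-25 (Wed).
3 of the 5 holidays fall on weekdays; the rest are weekends and were already excluded.
Business days: 50 − 3 = 47.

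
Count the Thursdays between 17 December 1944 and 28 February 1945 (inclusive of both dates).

10

17 December 1944 is a Sunday.
The range spans 74 days (inclusive of both endpoints).
74 = 7 × 10 + 4, so there are 10 full weeks plus 4 extra days.
Each full week contributes one Thursday: 10 so far.
The 4 extra days are Sun, Mon, Tue, Wed — none qualify.
Total: 10 + 0 = 10.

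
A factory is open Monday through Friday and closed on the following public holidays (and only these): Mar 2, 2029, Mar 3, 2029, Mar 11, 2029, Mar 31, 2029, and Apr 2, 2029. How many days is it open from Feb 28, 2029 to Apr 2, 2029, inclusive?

22 business days

Feb 28, 2029 is a Wednesday.
That's 34 days from start to end, counting both.
34 = 7 × 4 + 6, so there are 4 full weeks plus 6 extra days.
Each full week contributes 5 weekdays (Mon–Fri): 4 × 5 = 20.
The 6 extra days are Wed, Thu, Fri, Sat, Sun, Mon — 4 of them qualify.
Total: 20 + 4 = 24.
Holidays: Mar 2, 2029 (Fri); Mar 3, 2029 (Sat); Mar 11, 2029 (Sun); Mar 31, 2029 (Sat); Apr 2, 2029 (Mon).
2 of the 5 holidays fall on weekdays; the rest are weekends and were already excluded.
Business days: 24 − 2 = 22.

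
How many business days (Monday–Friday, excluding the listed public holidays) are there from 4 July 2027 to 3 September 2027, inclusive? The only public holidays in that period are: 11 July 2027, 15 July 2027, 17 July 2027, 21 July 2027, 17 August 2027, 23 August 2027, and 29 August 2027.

41

4 July 2027 is a Sunday.
From 4 July 2027 to 3 September 2027 is 62 days inclusive.
62 = 7 × 8 + 6, so there are 8 full weeks plus 6 extra days.
Each full week contributes 5 weekdays (Mon–Fri): 8 × 5 = 40.
The 6 extra days are Sun, Mon, Tue, Wed, Thu, Fri — 5 of them qualify.
Total: 40 + 5 = 45.
Holidays: 11 July 2027 (Sun); 15 July 2027 (Thu); 17 July 2027 (Sat); 21 July 2027 (Wed); 17 August 2027 (Tue); 23 August 2027 (Mon); 29 August 2027 (Sun).
4 of the 7 holidays fall on weekdays; the rest are weekends and were already excluded.
Business days: 45 − 4 = 41.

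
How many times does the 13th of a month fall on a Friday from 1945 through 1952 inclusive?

13

Friday-the-13ths by year:
1945: Apr, Jul
1946: Sep, Dec
1947: Jun
1948: Feb, Aug
1949: May
1950: Jan, Oct
1951: Apr, Jul
1952: Jun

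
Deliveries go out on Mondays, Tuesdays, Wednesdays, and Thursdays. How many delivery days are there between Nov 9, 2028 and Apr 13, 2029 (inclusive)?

Nov 9, 2028 is a Thursday.
The range spans 156 days (inclusive of both endpoints).
156 = 7 × 22 + 2, so there are 22 full weeks plus 2 extra days.
Each full week contributes 4 days from the set (Mon, Tue, Wed, Thu): 22 × 4 = 88.
The 2 extra days are Thursday, Friday — 1 of them qualifies.
Total: 88 + 1 = 89.

89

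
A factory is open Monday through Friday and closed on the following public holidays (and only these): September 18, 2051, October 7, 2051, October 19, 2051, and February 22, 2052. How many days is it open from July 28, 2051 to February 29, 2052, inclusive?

152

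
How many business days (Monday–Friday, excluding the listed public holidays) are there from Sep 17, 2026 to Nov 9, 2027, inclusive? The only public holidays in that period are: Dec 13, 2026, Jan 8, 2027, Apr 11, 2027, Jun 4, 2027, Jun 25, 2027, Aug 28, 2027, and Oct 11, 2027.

Sep 17, 2026 is a Thursday.
From Sep 17, 2026 to Nov 9, 2027 is 419 days inclusive.
419 = 7 × 59 + 6, so there are 59 full weeks plus 6 extra days.
Each full week contributes 5 weekdays (Mon–Fri): 59 × 5 = 295.
The 6 extra days are Thursday, Friday, Saturday, Sunday, Monday, Tuesday — 4 of them qualify.
Total: 295 + 4 = 299.
Holidays: Dec 13, 2026 (Sun); Jan 8, 2027 (Fri); Apr 11, 2027 (Sun); Jun 4, 2027 (Fri); Jun 25, 2027 (Fri); Aug 28, 2027 (Sat); Oct 11, 2027 (Mon).
4 of the 7 holidays fall on weekdays; the rest are weekends and were already excluded.
Business days: 299 − 4 = 295.

295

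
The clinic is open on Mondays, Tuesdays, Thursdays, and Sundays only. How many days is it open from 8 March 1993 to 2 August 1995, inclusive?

8 March 1993 is a Monday.
That's 878 days from start to end, counting both.
878 = 7 × 125 + 3, so there are 125 full weeks plus 3 extra days.
Each full week contributes 4 days from the set (Mon, Tue, Thu, Sun): 125 × 4 = 500.
The 3 extra days are Monday, Tuesday, Wednesday — 2 of them qualify.
Total: 500 + 2 = 502.

502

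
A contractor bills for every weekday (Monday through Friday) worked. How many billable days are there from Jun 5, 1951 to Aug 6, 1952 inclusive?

Jun 5, 1951 is a Tuesday.
From Jun 5, 1951 to Aug 6, 1952 is 429 days inclusive.
429 = 7 × 61 + 2, so there are 61 full weeks plus 2 extra days.
Each full week contributes 5 weekdays (Mon–Fri): 61 × 5 = 305.
The 2 extra days are Tue, Wed — 2 of them qualify.
Total: 305 + 2 = 307.

307 weekdays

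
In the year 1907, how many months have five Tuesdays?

5

A month has five Tuesdays exactly when Tuesday falls within its first (length − 28) days.
Jan: 31 days, starts Tue → 5 of Tue, Wed, Thu ✓
Feb: 28 days, starts Fri → 5 of (none)
Mar: 31 days, starts Fri → 5 of Fri, Sat, Sun
Apr: 30 days, starts Mon → 5 of Mon, Tue ✓
May: 31 days, starts Wed → 5 of Wed, Thu, Fri
Jun: 30 days, starts Sat → 5 of Sat, Sun
Jul: 31 days, starts Mon → 5 of Mon, Tue, Wed ✓
Aug: 31 days, starts Thu → 5 of Thu, Fri, Sat
Sep: 30 days, starts Sun → 5 of Sun, Mon
Oct: 31 days, starts Tue → 5 of Tue, Wed, Thu ✓
Nov: 30 days, starts Fri → 5 of Fri, Sat
Dec: 31 days, starts Sun → 5 of Sun, Mon, Tue ✓
Months with five Tuesdays: Jan, Apr, Jul, Oct, Dec.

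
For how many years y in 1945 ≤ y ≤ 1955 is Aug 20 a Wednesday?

Day of week of August 20 in each year:
1945: Mon, 1946: Tue, 1947: Wed ✓, 1948: Fri, 1949: Sat, 1950: Sun, 1951: Mon, 1952: Wed ✓, 1953: Thu, 1954: Fri, 1955: Sat
Wednesdays: 1947, 1952.

2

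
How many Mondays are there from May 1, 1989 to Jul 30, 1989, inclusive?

May 1, 1989 is a Monday.
That's 91 days from start to end, counting both.
91 = 7 × 13, so the span is exactly 13 full weeks.
Each full week contributes one Monday: 13 so far.

13 Mondays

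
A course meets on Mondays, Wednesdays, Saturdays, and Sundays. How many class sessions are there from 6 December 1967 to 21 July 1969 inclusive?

340

6 December 1967 is a Wednesday.
From 6 December 1967 to 21 July 1969 is 594 days inclusive.
594 = 7 × 84 + 6, so there are 84 full weeks plus 6 extra days.
Each full week contributes 4 days from the set (Mon, Wed, Sat, Sun): 84 × 4 = 336.
The 6 extra days are Wed, Thu, Fri, Sat, Sun, Mon — 4 of them qualify.
Total: 336 + 4 = 340.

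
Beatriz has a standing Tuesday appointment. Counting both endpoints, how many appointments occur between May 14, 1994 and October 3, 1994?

May 14, 1994 is a Saturday.
From May 14, 1994 to October 3, 1994 is 143 days inclusive.
143 = 7 × 20 + 3, so there are 20 full weeks plus 3 extra days.
Each full week contributes one Tuesday: 20 so far.
The 3 extra days are Sat, Sun, Mon — none qualify.
Total: 20 + 0 = 20.

20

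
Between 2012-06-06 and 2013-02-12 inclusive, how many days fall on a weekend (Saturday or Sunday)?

72

2012-06-06 is a Wednesday.
From 2012-06-06 to 2013-02-12 is 252 days inclusive.
252 = 7 × 36, so the span is exactly 36 full weeks.
Each full week contributes 2 weekend days (Sat, Sun): 36 × 2 = 72.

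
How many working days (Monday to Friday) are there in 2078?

260

Jan 1, 2078 is a Saturday.
That's 365 days from start to end, counting both.
365 = 7 × 52 + 1, so there are 52 full weeks plus 1 extra day.
Each full week contributes 5 weekdays (Mon–Fri): 52 × 5 = 260.
The 1 extra day is Saturday — none qualify.
Total: 260 + 0 = 260.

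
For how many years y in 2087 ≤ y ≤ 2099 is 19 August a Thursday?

2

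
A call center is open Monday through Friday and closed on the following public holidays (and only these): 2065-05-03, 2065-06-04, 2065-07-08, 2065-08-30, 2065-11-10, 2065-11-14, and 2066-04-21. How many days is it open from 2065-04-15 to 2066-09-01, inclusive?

357 business days

2065-04-15 is a Wednesday.
That's 505 days from start to end, counting both.
505 = 7 × 72 + 1, so there are 72 full weeks plus 1 extra day.
Each full week contributes 5 weekdays (Mon–Fri): 72 × 5 = 360.
The 1 extra day is Wed — 1 of them qualifies.
Total: 360 + 1 = 361.
Holidays: 2065-05-03 (Sun); 2065-06-04 (Thu); 2065-07-08 (Wed); 2065-08-30 (Sun); 2065-11-10 (Tue); 2065-11-14 (Sat); 2066-04-21 (Wed).
4 of the 7 holidays fall on weekdays; the rest are weekends and were already excluded.
Business days: 361 − 4 = 357.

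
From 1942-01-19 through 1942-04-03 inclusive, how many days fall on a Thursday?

11

1942-01-19 is a Monday.
The range spans 75 days (inclusive of both endpoints).
75 = 7 × 10 + 5, so there are 10 full weeks plus 5 extra days.
Each full week contributes one Thursday: 10 so far.
The 5 extra days are Monday, Tuesday, Wednesday, Thursday, Friday — 1 of them qualifies.
Total: 10 + 1 = 11.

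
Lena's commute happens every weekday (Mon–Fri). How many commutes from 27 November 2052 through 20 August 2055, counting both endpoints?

27 November 2052 is a Wednesday.
The range spans 997 days (inclusive of both endpoints).
997 = 7 × 142 + 3, so there are 142 full weeks plus 3 extra days.
Each full week contributes 5 weekdays (Mon–Fri): 142 × 5 = 710.
The 3 extra days are Wednesday, Thursday, Friday — 3 of them qualify.
Total: 710 + 3 = 713.

713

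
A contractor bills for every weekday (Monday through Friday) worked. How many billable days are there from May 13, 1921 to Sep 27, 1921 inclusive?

98

May 13, 1921 is a Friday.
From May 13, 1921 to Sep 27, 1921 is 138 days inclusive.
138 = 7 × 19 + 5, so there are 19 full weeks plus 5 extra days.
Each full week contributes 5 weekdays (Mon–Fri): 19 × 5 = 95.
The 5 extra days are Fri, Sat, Sun, Mon, Tue — 3 of them qualify.
Total: 95 + 3 = 98.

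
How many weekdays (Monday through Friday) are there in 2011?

January 1, 2011 is a Saturday.
The range spans 365 days (inclusive of both endpoints).
365 = 7 × 52 + 1, so there are 52 full weeks plus 1 extra day.
Each full week contributes 5 weekdays (Mon–Fri): 52 × 5 = 260.
The 1 extra day is Saturday — none qualify.
Total: 260 + 0 = 260.

260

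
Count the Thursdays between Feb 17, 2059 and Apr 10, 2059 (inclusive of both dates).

Feb 17, 2059 is a Monday.
The range spans 53 days (inclusive of both endpoints).
53 = 7 × 7 + 4, so there are 7 full weeks plus 4 extra days.
Each full week contributes one Thursday: 7 so far.
The 4 extra days are Mon, Tue, Wed, Thu — 1 of them qualifies.
Total: 7 + 1 = 8.

8 Thursdays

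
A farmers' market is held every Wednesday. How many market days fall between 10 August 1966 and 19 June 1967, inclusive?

45 Wednesdays

10 August 1966 is a Wednesday.
From 10 August 1966 to 19 June 1967 is 314 days inclusive.
314 = 7 × 44 + 6, so there are 44 full weeks plus 6 extra days.
Each full week contributes one Wednesday: 44 so far.
The 6 extra days are Wed, Thu, Fri, Sat, Sun, Mon — 1 of them qualifies.
Total: 44 + 1 = 45.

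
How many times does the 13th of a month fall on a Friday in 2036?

1

The 13th falls on a Friday when the month's 13th has weekday Fri.
Jan 13 is Sun; Feb 13 is Wed; Mar 13 is Thu; Apr 13 is Sun; May 13 is Tue; Jun 13 is Fri ✓; Jul 13 is Sun; Aug 13 is Wed; Sep 13 is Sat; Oct 13 is Mon; Nov 13 is Thu; Dec 13 is Sat.
Friday the 13ths: Jun.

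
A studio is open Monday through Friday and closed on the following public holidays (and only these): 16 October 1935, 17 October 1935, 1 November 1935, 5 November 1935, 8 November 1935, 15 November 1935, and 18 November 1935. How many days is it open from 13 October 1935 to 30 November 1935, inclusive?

13 October 1935 is a Sunday.
The range spans 49 days (inclusive of both endpoints).
49 = 7 × 7, so the span is exactly 7 full weeks.
Each full week contributes 5 weekdays (Mon–Fri): 7 × 5 = 35.
Holidays: 16 October 1935 (Wed); 17 October 1935 (Thu); 1 November 1935 (Fri); 5 November 1935 (Tue); 8 November 1935 (Fri); 15 November 1935 (Fri); 18 November 1935 (Mon).
All 7 holidays fall on weekdays, so subtract 7.
Business days: 35 − 7 = 28.

28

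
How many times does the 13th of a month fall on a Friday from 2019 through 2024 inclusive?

Friday-the-13ths by year:
2019: Sep, Dec
2020: Mar, Nov
2021: Aug
2022: May
2023: Jan, Oct
2024: Sep, Dec

10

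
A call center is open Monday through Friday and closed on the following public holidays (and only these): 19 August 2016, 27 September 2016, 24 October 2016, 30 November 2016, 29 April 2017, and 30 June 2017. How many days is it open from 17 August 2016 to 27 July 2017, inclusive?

17 August 2016 is a Wednesday.
The range spans 345 days (inclusive of both endpoints).
345 = 7 × 49 + 2, so there are 49 full weeks plus 2 extra days.
Each full week contributes 5 weekdays (Mon–Fri): 49 × 5 = 245.
The 2 extra days are Wednesday, Thursday — 2 of them qualify.
Total: 245 + 2 = 247.
Holidays: 19 August 2016 (Fri); 27 September 2016 (Tue); 24 October 2016 (Mon); 30 November 2016 (Wed); 29 April 2017 (Sat); 30 June 2017 (Fri).
5 of the 6 holidays fall on weekdays; the rest are weekends and were already excluded.
Business days: 247 − 5 = 242.

242 business days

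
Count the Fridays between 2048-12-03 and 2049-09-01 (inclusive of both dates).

39

2048-12-03 is a Thursday.
From 2048-12-03 to 2049-09-01 is 273 days inclusive.
273 = 7 × 39, so the span is exactly 39 full weeks.
Each full week contributes one Friday: 39 so far.
Total: 39.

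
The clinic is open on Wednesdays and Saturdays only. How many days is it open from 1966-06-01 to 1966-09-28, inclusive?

35

1966-06-01 is a Wednesday.
From 1966-06-01 to 1966-09-28 is 120 days inclusive.
120 = 7 × 17 + 1, so there are 17 full weeks plus 1 extra day.
Each full week contributes 2 days from the set (Wed, Sat): 17 × 2 = 34.
The 1 extra day is Wed — 1 of them qualifies.
Total: 34 + 1 = 35.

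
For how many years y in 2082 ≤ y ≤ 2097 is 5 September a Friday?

Day of week of September 5 in each year:
2082: Sat, 2083: Sun, 2084: Tue, 2085: Wed, 2086: Thu, 2087: Fri ✓, 2088: Sun, 2089: Mon, 2090: Tue, 2091: Wed, 2092: Fri ✓, 2093: Sat, 2094: Sun, 2095: Mon, 2096: Wed, 2097: Thu
Fridays: 2087, 2092.

2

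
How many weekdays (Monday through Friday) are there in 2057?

261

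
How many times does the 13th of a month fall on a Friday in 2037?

3

The 13th falls on a Friday when the month's 13th has weekday Fri.
Jan 13 is Tue; Feb 13 is Fri ✓; Mar 13 is Fri ✓; Apr 13 is Mon; May 13 is Wed; Jun 13 is Sat; Jul 13 is Mon; Aug 13 is Thu; Sep 13 is Sun; Oct 13 is Tue; Nov 13 is Fri ✓; Dec 13 is Sun.
Friday the 13ths: Feb, Mar, Nov.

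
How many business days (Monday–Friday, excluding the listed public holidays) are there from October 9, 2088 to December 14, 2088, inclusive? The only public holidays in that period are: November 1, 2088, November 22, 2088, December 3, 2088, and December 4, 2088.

44

October 9, 2088 is a Saturday.
From October 9, 2088 to December 14, 2088 is 67 days inclusive.
67 = 7 × 9 + 4, so there are 9 full weeks plus 4 extra days.
Each full week contributes 5 weekdays (Mon–Fri): 9 × 5 = 45.
The 4 extra days are Saturday, Sunday, Monday, Tuesday — 2 of them qualify.
Total: 45 + 2 = 47.
Holidays: November 1, 2088 (Mon); November 22, 2088 (Mon); December 3, 2088 (Fri); December 4, 2088 (Sat).
3 of the 4 holidays fall on weekdays; the rest are weekends and were already excluded.
Business days: 47 − 3 = 44.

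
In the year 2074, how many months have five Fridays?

4

A month has five Fridays exactly when Friday falls within its first (length − 28) days.
Jan: 31 days, starts Mon → 5 of Mon, Tue, Wed
Feb: 28 days, starts Thu → 5 of (none)
Mar: 31 days, starts Thu → 5 of Thu, Fri, Sat ✓
Apr: 30 days, starts Sun → 5 of Sun, Mon
May: 31 days, starts Tue → 5 of Tue, Wed, Thu
Jun: 30 days, starts Fri → 5 of Fri, Sat ✓
Jul: 31 days, starts Sun → 5 of Sun, Mon, Tue
Aug: 31 days, starts Wed → 5 of Wed, Thu, Fri ✓
Sep: 30 days, starts Sat → 5 of Sat, Sun
Oct: 31 days, starts Mon → 5 of Mon, Tue, Wed
Nov: 30 days, starts Thu → 5 of Thu, Fri ✓
Dec: 31 days, starts Sat → 5 of Sat, Sun, Mon
Months with five Fridays: Mar, Jun, Aug, Nov.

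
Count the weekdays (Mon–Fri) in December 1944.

21 weekdays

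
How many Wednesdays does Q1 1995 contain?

13

1995-01-01 is a Sunday.
That's 90 days from start to end, counting both.
90 = 7 × 12 + 6, so there are 12 full weeks plus 6 extra days.
Each full week contributes one Wednesday: 12 so far.
The 6 extra days are Sunday, Monday, Tuesday, Wednesday, Thursday, Friday — 1 of them qualifies.
Total: 12 + 1 = 13.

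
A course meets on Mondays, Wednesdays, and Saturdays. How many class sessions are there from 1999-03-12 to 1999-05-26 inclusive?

1999-03-12 is a Friday.
That's 76 days from start to end, counting both.
76 = 7 × 10 + 6, so there are 10 full weeks plus 6 extra days.
Each full week contributes 3 days from the set (Mon, Wed, Sat): 10 × 3 = 30.
The 6 extra days are Friday, Saturday, Sunday, Monday, Tuesday, Wednesday — 3 of them qualify.
Total: 30 + 3 = 33.

33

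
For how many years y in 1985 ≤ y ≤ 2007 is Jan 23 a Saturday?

3

Day of week of January 23 in each year:
1985: Wed, 1986: Thu, 1987: Fri, 1988: Sat ✓, 1989: Mon, 1990: Tue, 1991: Wed, 1992: Thu, 1993: Sat ✓, 1994: Sun, 1995: Mon, 1996: Tue, 1997: Thu, 1998: Fri, 1999: Sat ✓, 2000: Sun, 2001: Tue, 2002: Wed, 2003: Thu, 2004: Fri, 2005: Sun, 2006: Mon, 2007: Tue
Saturdays: 1988, 1993, 1999.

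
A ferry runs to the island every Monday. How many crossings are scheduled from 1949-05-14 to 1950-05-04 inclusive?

1949-05-14 is a Saturday.
From 1949-05-14 to 1950-05-04 is 356 days inclusive.
356 = 7 × 50 + 6, so there are 50 full weeks plus 6 extra days.
Each full week contributes one Monday: 50 so far.
The 6 extra days are Sat, Sun, Mon, Tue, Wed, Thu — 1 of them qualifies.
Total: 50 + 1 = 51.

51 Mondays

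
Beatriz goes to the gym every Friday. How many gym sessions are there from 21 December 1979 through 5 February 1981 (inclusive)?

59 Fridays

21 December 1979 is a Friday.
From 21 December 1979 to 5 February 1981 is 413 days inclusive.
413 = 7 × 59, so the span is exactly 59 full weeks.
Each full week contributes one Friday: 59 so far.
Total: 59.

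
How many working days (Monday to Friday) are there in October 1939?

Oct 1, 1939 is a Sunday.
That's 31 days from start to end, counting both.
31 = 7 × 4 + 3, so there are 4 full weeks plus 3 extra days.
Each full week contributes 5 weekdays (Mon–Fri): 4 × 5 = 20.
The 3 extra days are Sunday, Monday, Tuesday — 2 of them qualify.
Total: 20 + 2 = 22.

22 weekdays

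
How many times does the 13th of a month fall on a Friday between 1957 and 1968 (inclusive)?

Friday-the-13ths by year:
1957: Sep, Dec
1958: Jun
1959: Feb, Mar, Nov
1960: May
1961: Jan, Oct
1962: Apr, Jul
1963: Sep, Dec
1964: Mar, Nov
1965: Aug
1966: May
1967: Jan, Oct
1968: Sep, Dec

21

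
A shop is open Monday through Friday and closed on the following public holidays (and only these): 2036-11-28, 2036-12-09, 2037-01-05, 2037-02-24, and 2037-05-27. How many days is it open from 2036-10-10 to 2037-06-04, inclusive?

165

2036-10-10 is a Friday.
That's 238 days from start to end, counting both.
238 = 7 × 34, so the span is exactly 34 full weeks.
Each full week contributes 5 weekdays (Mon–Fri): 34 × 5 = 170.
Holidays: 2036-11-28 (Fri); 2036-12-09 (Tue); 2037-01-05 (Mon); 2037-02-24 (Tue); 2037-05-27 (Wed).
All 5 holidays fall on weekdays, so subtract 5.
Business days: 170 − 5 = 165.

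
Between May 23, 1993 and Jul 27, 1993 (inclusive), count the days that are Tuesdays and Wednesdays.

May 23, 1993 is a Sunday.
The range spans 66 days (inclusive of both endpoints).
66 = 7 × 9 + 3, so there are 9 full weeks plus 3 extra days.
Each full week contributes 2 days from the set (Tue, Wed): 9 × 2 = 18.
The 3 extra days are Sunday, Monday, Tuesday — 1 of them qualifies.
Total: 18 + 1 = 19.

19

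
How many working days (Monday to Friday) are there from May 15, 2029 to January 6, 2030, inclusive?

169

May 15, 2029 is a Tuesday.
That's 237 days from start to end, counting both.
237 = 7 × 33 + 6, so there are 33 full weeks plus 6 extra days.
Each full week contributes 5 weekdays (Mon–Fri): 33 × 5 = 165.
The 6 extra days are Tuesday, Wednesday, Thursday, Friday, Saturday, Sunday — 4 of them qualify.
Total: 165 + 4 = 169.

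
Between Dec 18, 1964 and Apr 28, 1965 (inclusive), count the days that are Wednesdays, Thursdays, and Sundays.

Dec 18, 1964 is a Friday.
The range spans 132 days (inclusive of both endpoints).
132 = 7 × 18 + 6, so there are 18 full weeks plus 6 extra days.
Each full week contributes 3 days from the set (Wed, Thu, Sun): 18 × 3 = 54.
The 6 extra days are Friday, Saturday, Sunday, Monday, Tuesday, Wednesday — 2 of them qualify.
Total: 54 + 2 = 56.

56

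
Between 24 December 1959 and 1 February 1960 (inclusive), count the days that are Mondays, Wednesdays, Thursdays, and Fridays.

24 December 1959 is a Thursday.
The range spans 40 days (inclusive of both endpoints).
40 = 7 × 5 + 5, so there are 5 full weeks plus 5 extra days.
Each full week contributes 4 days from the set (Mon, Wed, Thu, Fri): 5 × 4 = 20.
The 5 extra days are Thursday, Friday, Saturday, Sunday, Monday — 3 of them qualify.
Total: 20 + 3 = 23.

23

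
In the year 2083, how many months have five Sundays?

4

A month has five Sundays exactly when Sunday falls within its first (length − 28) days.
Jan: 31 days, starts Fri → 5 of Fri, Sat, Sun ✓
Feb: 28 days, starts Mon → 5 of (none)
Mar: 31 days, starts Mon → 5 of Mon, Tue, Wed
Apr: 30 days, starts Thu → 5 of Thu, Fri
May: 31 days, starts Sat → 5 of Sat, Sun, Mon ✓
Jun: 30 days, starts Tue → 5 of Tue, Wed
Jul: 31 days, starts Thu → 5 of Thu, Fri, Sat
Aug: 31 days, starts Sun → 5 of Sun, Mon, Tue ✓
Sep: 30 days, starts Wed → 5 of Wed, Thu
Oct: 31 days, starts Fri → 5 of Fri, Sat, Sun ✓
Nov: 30 days, starts Mon → 5 of Mon, Tue
Dec: 31 days, starts Wed → 5 of Wed, Thu, Fri
Months with five Sundays: Jan, May, Aug, Oct.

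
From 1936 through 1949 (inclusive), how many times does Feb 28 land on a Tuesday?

1

Day of week of February 28 in each year:
1936: Fri, 1937: Sun, 1938: Mon, 1939: Tue ✓, 1940: Wed, 1941: Fri, 1942: Sat, 1943: Sun, 1944: Mon, 1945: Wed, 1946: Thu, 1947: Fri, 1948: Sat, 1949: Mon
Tuesdays: 1939.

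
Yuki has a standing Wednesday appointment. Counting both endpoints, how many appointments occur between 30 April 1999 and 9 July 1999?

10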